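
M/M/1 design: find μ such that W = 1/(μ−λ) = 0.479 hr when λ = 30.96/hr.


W = 1/(μ−λ) ⇒ μ − λ = 1/W = 1/0.479 = 2.0877
μ = λ + 1/W = 30.96 + 2.0877 = 33.0477 per hr

Final: 33.0477 /hr


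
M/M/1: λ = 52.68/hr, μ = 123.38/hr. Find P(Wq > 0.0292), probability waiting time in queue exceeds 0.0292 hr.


ρ = 52.68/123.38 = 0.4270
P(Wq > t) = ρ·e^{−(μ−λ)t} = 0.4270·e^{−2.0644}
= 0.4270·0.126889 = 0.054178

Final: 0.054178


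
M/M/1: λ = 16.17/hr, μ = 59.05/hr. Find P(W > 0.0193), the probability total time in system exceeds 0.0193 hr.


W ~ Exponential(μ−λ) for M/M/1.
μ − λ = 59.05 − 16.17 = 42.8800
P(W > t) = e^{−(μ−λ)t} = e^{−0.8276} = 0.437104

Final: 0.437104


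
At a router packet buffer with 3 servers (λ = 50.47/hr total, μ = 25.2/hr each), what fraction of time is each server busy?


ρ = λ/(cμ) = 50.47/(3·25.2) = 50.47/75.60 = 0.6676

Final: 0.6676


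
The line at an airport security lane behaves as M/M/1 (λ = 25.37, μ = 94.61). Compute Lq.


ρ = 25.37/94.61 = 0.2682
Lq = ρ²/(1−ρ) = 0.07191/0.7318 = 0.09825

Final: 0.09825


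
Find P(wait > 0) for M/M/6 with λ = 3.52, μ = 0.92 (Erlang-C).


a = λ/μ = 3.8261; ρ = a/6 = 0.6377
P₀ = 0.020297 (from M/M/c formula)
C(c,a) = [a^c/(c!(1−ρ))]·P₀ = [3137.10472/(720·0.3623)]·0.020297
= 12.02557·0.020297 = 0.244085

Final: 0.244085


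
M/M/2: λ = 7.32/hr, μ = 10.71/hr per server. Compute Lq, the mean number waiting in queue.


a = λ/μ = 0.6835; ρ = a/2 = 0.3417
P₀ = 0.490605
Lq = P₀·a^c·ρ / (c!·(1−ρ)²) = 0.490605·0.46714·0.3417/(2·0.43331)
= 0.09037

Final: 0.09037


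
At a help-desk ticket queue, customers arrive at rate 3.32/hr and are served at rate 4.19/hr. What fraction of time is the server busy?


ρ = λ/μ = 3.32/4.19 = 0.7924

Final: 0.7924


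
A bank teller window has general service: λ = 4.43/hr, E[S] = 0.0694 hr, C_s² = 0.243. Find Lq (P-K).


ρ = λ·E[S] = 4.43·0.0694 = 0.3074
Lq = ρ²(1+C_s²)/(2(1−ρ)) = 0.09452·(1+0.243)/(2·0.6926)
= 0.09452·1.2430/1.3851 = 0.08482

Final: 0.08482


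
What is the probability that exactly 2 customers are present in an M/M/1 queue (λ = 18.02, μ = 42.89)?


ρ = 18.02/42.89 = 0.4201
P_n = (1−ρ)·ρ^n = (1 − 0.4201)·0.4201^2 = 0.5799·0.176521 = 0.102357

Final: 0.102357


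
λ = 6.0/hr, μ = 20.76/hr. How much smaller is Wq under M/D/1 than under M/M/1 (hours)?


ρ = 6.0/20.76 = 0.2890
Wq(M/M/1) = ρ/(μ−λ) = 0.2890/14.76 = 0.01958 hr
Wq(M/D/1) = ρ/(2(μ−λ)) = 0.009791 hr
Savings = 0.01958 − 0.009791 = 0.009791 hr

Final: 0.009791 hr


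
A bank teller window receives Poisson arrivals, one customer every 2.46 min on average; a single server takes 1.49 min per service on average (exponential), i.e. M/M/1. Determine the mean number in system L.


λ = 60/2.46 = 24.3902 /hr
μ = 60/1.49 = 40.2685 /hr
ρ = λ/μ = 24.3902/40.2685 = 0.6057
L = ρ/(1−ρ) = 0.6057/0.3943 = 1.5361

Final: 1.5361


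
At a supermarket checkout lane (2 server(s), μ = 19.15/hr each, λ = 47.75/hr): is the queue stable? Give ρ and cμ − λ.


Total capacity cμ = 2·19.15 = 38.30/hr
ρ = λ/(cμ) = 47.75/38.30 = 1.2467
Stable ⇔ ρ < 1: NO
Spare capacity = cμ − λ = 38.30 − 47.75 = -9.45/hr

Final: ρ = 1.2467; unstable; margin = -9.45/hr


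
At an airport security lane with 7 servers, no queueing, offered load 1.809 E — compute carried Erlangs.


B(7,1.809) = 0.002062 (Erlang-B)
Carried load = a(1 − B) = 1.809·(1 − 0.002062) = 1.809·0.997938 = 1.8053 E

Final: 1.8053 Erlangs


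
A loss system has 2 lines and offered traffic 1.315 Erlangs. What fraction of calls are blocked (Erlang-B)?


B(c,a) = (a^c/c!) / Σ_{k=0}^{c} a^k/k!
a^2/2! = 0.864612
Σ terms (k=0..2): 1.00000 + 1.31500 + 0.86461 = 3.179612
B = 0.864612/3.179612 = 0.271924

Final: 0.271924


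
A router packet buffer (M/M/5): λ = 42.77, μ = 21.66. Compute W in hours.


a = 1.9746; ρ = 0.3949; P₀ = 0.137851
Lq = P₀·a^c·ρ/(c!(1−ρ)²) = 0.03720
Wq = Lq/λ = 0.03720/42.77 = 0.0008697 hr
W = Wq + 1/μ = 0.0008697 + 0.04617 = 0.04704 hr

Final: 0.04704 hr


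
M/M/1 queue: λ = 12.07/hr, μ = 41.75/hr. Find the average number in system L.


ρ = λ/μ = 12.07/41.75 = 0.2891
L = ρ/(1−ρ) = 0.2891/(1 − 0.2891) = 0.2891/0.7109 = 0.4067

Final: 0.4067


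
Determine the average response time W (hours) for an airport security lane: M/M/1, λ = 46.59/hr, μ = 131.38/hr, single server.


W = 1/(μ−λ) = 1/(131.38 − 46.59) = 1/84.79 = 0.01179 hr

Final: 0.01179 hr


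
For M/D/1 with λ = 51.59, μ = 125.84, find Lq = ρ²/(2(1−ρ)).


ρ = 51.59/125.84 = 0.4100
M/D/1: Lq = ρ²/(2(1−ρ)) = 0.1681/(2·0.5900) = 0.14242

Final: 0.14242


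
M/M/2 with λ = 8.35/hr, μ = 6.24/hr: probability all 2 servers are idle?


a = λ/μ = 8.35/6.24 = 1.3381; ρ = a/c = 0.6691
Σ_{k=0}^{1} a^k/k! (terms k=0..1) = 1.00000 + 1.33814 = 2.33814
Tail: a^2/(2!(1−ρ)) = 1.79062/(2·0.3309) = 2.70544
P₀ = 1/(2.33814 + 2.70544) = 1/5.04358 = 0.198272

Final: 0.198272


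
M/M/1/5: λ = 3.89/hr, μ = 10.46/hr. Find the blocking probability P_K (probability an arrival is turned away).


ρ = λ/μ = 3.89/10.46 = 0.3719
P_K = (1−ρ)ρ^K/(1−ρ^(K+1)) = (0.6281·0.007114)/(1 − 0.002645)
= 0.004468/0.997355 = 0.004480

Final: 0.004480


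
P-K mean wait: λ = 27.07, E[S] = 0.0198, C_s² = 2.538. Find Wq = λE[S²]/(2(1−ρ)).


ρ = λ·E[S] = 27.07·0.0198 = 0.5360
E[S²] = E[S]²(1+C_s²) = 0.0198²·(1+2.538) = 0.001387
Wq = λ·E[S²]/(2(1−ρ)) = 27.07·0.001387/(2·0.4640) = 0.04046 hr

Final: 0.04046 hr


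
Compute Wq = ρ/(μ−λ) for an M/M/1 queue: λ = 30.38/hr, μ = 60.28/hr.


ρ = 30.38/60.28 = 0.5040
Wq = ρ/(μ−λ) = 0.5040/(60.28 − 30.38) = 0.5040/29.90 = 0.01686 hr

Final: 0.01686 hr


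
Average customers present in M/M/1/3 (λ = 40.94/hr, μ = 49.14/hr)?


ρ = 40.94/49.14 = 0.8331
L = ρ[1 − (K+1)ρ^K + Kρ^(K+1)] / [(1−ρ)(1−ρ^(K+1))]
Numerator: 0.8331·(1 − 4·0.578280 + 3·0.481782) = 0.110162
Denominator: (0.1669)·(0.518218) = 0.086475
L = 0.110162/0.086475 = 1.2739

Final: 1.2739


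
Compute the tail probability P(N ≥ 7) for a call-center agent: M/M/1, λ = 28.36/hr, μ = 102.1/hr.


ρ = 28.36/102.1 = 0.2778
P(N ≥ n) = ρ^n = 0.2778^7 = 0.0001276

Final: 0.0001276


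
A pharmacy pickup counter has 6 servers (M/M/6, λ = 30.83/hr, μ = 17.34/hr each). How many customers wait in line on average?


a = λ/μ = 1.7780; ρ = a/6 = 0.2963
P₀ = 0.168859
Lq = P₀·a^c·ρ / (c!·(1−ρ)²) = 0.168859·31.58978·0.2963/(720·0.49515)
= 0.004434

Final: 0.004434


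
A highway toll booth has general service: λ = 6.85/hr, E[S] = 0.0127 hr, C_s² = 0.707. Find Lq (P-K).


ρ = λ·E[S] = 6.85·0.0127 = 0.08699
Lq = ρ²(1+C_s²)/(2(1−ρ)) = 0.007568·(1+0.707)/(2·0.9130)
= 0.007568·1.7070/1.8260 = 0.007075

Final: 0.007075


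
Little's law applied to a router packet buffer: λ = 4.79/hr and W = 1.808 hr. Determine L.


L = λW = 4.79·1.808 = 8.6603

Final: 8.6603


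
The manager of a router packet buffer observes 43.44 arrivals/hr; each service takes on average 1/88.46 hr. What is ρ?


ρ = λ/μ = 43.44/88.46 = 0.4911

Final: 0.4911


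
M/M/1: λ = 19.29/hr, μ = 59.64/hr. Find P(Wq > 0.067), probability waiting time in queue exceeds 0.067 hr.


ρ = 19.29/59.64 = 0.3234
P(Wq > t) = ρ·e^{−(μ−λ)t} = 0.3234·e^{−2.7035}
= 0.3234·0.066974 = 0.021662

Final: 0.021662


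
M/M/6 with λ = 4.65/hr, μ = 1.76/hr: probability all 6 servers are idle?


a = λ/μ = 4.65/1.76 = 2.6420; ρ = a/c = 0.4403
Σ_{k=0}^{5} a^k/k! (terms k=0..5) = 1.00000 + 2.64205 + 3.49020 + 3.07376 + 2.03025 + 1.07280 = 13.30906
Tail: a^6/(6!(1−ρ)) = 340.12747/(720·0.5597) = 0.84408
P₀ = 1/(13.30906 + 0.84408) = 1/14.15314 = 0.070656

Final: 0.070656


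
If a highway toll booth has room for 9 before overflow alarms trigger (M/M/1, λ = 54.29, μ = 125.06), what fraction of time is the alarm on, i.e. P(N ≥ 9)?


ρ = 54.29/125.06 = 0.4341
P(N ≥ n) = ρ^n = 0.4341^9 = 0.0005475

Final: 0.0005475


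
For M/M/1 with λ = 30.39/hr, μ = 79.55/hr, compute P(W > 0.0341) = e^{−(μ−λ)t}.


W ~ Exponential(μ−λ) for M/M/1.
μ − λ = 79.55 − 30.39 = 49.1600
P(W > t) = e^{−(μ−λ)t} = e^{−1.6764} = 0.187054

Final: 0.187054


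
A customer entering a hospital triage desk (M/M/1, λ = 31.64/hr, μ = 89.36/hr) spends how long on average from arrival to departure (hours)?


W = 1/(μ−λ) = 1/(89.36 − 31.64) = 1/57.72 = 0.01733 hr

Final: 0.01733 hr


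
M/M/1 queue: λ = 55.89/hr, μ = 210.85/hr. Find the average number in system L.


ρ = λ/μ = 55.89/210.85 = 0.2651
L = ρ/(1−ρ) = 0.2651/(1 − 0.2651) = 0.2651/0.7349 = 0.3607

Final: 0.3607


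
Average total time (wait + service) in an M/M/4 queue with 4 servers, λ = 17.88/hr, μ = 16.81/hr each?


a = 1.0637; ρ = 0.2659; P₀ = 0.344525
Lq = P₀·a^c·ρ/(c!(1−ρ)²) = 0.009067
Wq = Lq/λ = 0.009067/17.88 = 0.0005071 hr
W = Wq + 1/μ = 0.0005071 + 0.05949 = 0.06000 hr

Final: 0.06000 hr


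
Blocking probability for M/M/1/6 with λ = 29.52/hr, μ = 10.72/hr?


ρ = λ/μ = 29.52/10.72 = 2.7537
P_K = (1−ρ)ρ^K/(1−ρ^(K+1)) = (-1.7537·436.043088)/(1 − 1200.745519)
= -764.702431/-1199.745519 = 0.637387

Final: 0.637387


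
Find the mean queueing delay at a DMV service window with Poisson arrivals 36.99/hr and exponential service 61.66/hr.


ρ = 36.99/61.66 = 0.5999
Wq = ρ/(μ−λ) = 0.5999/(61.66 − 36.99) = 0.5999/24.67 = 0.02432 hr

Final: 0.02432 hr


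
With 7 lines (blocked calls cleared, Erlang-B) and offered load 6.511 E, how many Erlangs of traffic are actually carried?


B(7,6.511) = 0.218069 (Erlang-B)
Carried load = a(1 − B) = 6.511·(1 − 0.218069) = 6.511·0.781931 = 5.0912 E

Final: 5.0912 Erlangs


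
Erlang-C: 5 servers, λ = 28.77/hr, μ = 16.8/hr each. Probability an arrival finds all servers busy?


a = λ/μ = 1.7125; ρ = a/5 = 0.3425
P₀ = 0.179828 (from M/M/c formula)
C(c,a) = [a^c/(c!(1−ρ))]·P₀ = [14.72831/(120·0.6575)]·0.179828
= 0.18667·0.179828 = 0.033569

Final: 0.033569


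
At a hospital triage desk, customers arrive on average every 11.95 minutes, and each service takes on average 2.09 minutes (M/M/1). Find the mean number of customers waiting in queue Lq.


λ = 60/11.95 = 5.0209 /hr
μ = 60/2.09 = 28.7081 /hr
ρ = λ/μ = 5.0209/28.7081 = 0.1749
Lq = ρ²/(1−ρ) = 0.03059/0.8251 = 0.03707

Final: 0.03707


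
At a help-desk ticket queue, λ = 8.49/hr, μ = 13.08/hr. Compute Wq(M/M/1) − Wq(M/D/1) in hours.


ρ = 8.49/13.08 = 0.6491
Wq(M/M/1) = ρ/(μ−λ) = 0.6491/4.59 = 0.14141 hr
Wq(M/D/1) = ρ/(2(μ−λ)) = 0.07071 hr
Savings = 0.14141 − 0.07071 = 0.07071 hr

Final: 0.07071 hr


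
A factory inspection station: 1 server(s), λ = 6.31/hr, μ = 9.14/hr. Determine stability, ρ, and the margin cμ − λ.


Total capacity cμ = 1·9.14 = 9.14/hr
ρ = λ/(cμ) = 6.31/9.14 = 0.6904
Stable ⇔ ρ < 1: YES
Spare capacity = cμ − λ = 9.14 − 6.31 = 2.83/hr

Final: ρ = 0.6904; stable; margin = 2.83/hr


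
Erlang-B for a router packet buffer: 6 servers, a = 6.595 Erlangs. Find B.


B(c,a) = (a^c/c!) / Σ_{k=0}^{c} a^k/k!
a^6/6! = 114.276335
Σ terms (k=0..6): 1.00000 + 6.59500 + 21.74701 + 47.80718 + 78.82209 + 103.96634 + 114.27633 = 374.213961
B = 114.276335/374.213961 = 0.305377

Final: 0.305377


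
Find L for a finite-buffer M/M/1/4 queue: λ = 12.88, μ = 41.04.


ρ = 12.88/41.04 = 0.3138
L = ρ[1 − (K+1)ρ^K + Kρ^(K+1)] / [(1−ρ)(1−ρ^(K+1))]
Numerator: 0.3138·(1 − 5·0.009701 + 4·0.003045) = 0.302439
Denominator: (0.6862)·(0.996955) = 0.684071
L = 0.302439/0.684071 = 0.4421

Final: 0.4421


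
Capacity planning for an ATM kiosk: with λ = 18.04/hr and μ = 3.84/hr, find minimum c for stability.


Stability requires cμ > λ ⇔ c > λ/μ.
λ/μ = 18.04/3.84 = 4.6979
Minimum integer c = ⌊4.6979⌋ + 1 = 5
Check: 5·3.84 = 19.20 > 18.04, while 4·3.84 = 15.36 ≤ 18.04

Final: 5 servers


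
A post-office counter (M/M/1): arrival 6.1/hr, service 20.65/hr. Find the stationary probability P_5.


ρ = 6.1/20.65 = 0.2954
P_n = (1−ρ)·ρ^n = (1 − 0.2954)·0.2954^5 = 0.7046·0.002249 = 0.001585

Final: 0.001585


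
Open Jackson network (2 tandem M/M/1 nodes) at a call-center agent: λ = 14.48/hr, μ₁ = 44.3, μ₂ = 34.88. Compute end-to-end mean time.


Each node sees arrival rate λ = 14.48/hr (tandem ⇒ throughput preserved).
W₁ = 1/(μ₁−λ) = 1/(44.3−14.48) = 0.03353 hr
W₂ = 1/(μ₂−λ) = 1/(34.88−14.48) = 0.04902 hr
W_total = W₁ + W₂ = 0.03353 + 0.04902 = 0.08255 hr

Final: 0.08255 hr


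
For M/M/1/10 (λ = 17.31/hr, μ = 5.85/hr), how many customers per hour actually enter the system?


ρ = 2.9590; P_K = (1−ρ)ρ^10/(1−ρ^11) = 0.662049
λ_eff = λ(1 − P_K) = 17.31·(1 − 0.662049) = 17.31·0.337951 = 5.8499 /hr

Final: 5.8499 /hr


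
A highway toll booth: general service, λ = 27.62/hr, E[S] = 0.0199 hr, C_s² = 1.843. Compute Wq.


ρ = λ·E[S] = 27.62·0.0199 = 0.5496
E[S²] = E[S]²(1+C_s²) = 0.0199²·(1+1.843) = 0.001126
Wq = λ·E[S²]/(2(1−ρ)) = 27.62·0.001126/(2·0.4504) = 0.03452 hr

Final: 0.03452 hr


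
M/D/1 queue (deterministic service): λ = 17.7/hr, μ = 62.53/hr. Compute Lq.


ρ = 17.7/62.53 = 0.2831
M/D/1: Lq = ρ²/(2(1−ρ)) = 0.08013/(2·0.7169) = 0.05588

Final: 0.05588


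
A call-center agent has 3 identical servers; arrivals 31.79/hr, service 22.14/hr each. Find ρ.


ρ = λ/(cμ) = 31.79/(3·22.14) = 31.79/66.42 = 0.4786

Final: 0.4786


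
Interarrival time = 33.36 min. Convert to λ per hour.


λ = 1/(interarrival time) in consistent units.
1 hour = 60 min, so λ = 60/33.36 = 1.7986 per hour

Final: 1.7986 /hr


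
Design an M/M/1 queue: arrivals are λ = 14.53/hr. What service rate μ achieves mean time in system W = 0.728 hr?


W = 1/(μ−λ) ⇒ μ − λ = 1/W = 1/0.728 = 1.3736
μ = λ + 1/W = 14.53 + 1.3736 = 15.9036 per hr

Final: 15.9036 /hr


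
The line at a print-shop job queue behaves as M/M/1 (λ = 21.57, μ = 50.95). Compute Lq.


ρ = 21.57/50.95 = 0.4234
Lq = ρ²/(1−ρ) = 0.1792/0.5766 = 0.3108

Final: 0.3108


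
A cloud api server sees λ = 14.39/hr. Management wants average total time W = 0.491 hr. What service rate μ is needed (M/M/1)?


W = 1/(μ−λ) ⇒ μ − λ = 1/W = 1/0.491 = 2.0367
μ = λ + 1/W = 14.39 + 2.0367 = 16.4267 per hr

Final: 16.4267 /hr


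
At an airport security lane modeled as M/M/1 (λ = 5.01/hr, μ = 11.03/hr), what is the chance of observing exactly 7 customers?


ρ = 5.01/11.03 = 0.4542
P_n = (1−ρ)·ρ^n = (1 − 0.4542)·0.4542^7 = 0.5458·0.003989 = 0.002177

Final: 0.002177


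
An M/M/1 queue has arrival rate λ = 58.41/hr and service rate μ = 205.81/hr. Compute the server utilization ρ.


ρ = λ/μ = 58.41/205.81 = 0.2838

Final: 0.2838


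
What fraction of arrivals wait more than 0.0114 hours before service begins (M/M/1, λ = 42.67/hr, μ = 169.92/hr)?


ρ = 42.67/169.92 = 0.2511
P(Wq > t) = ρ·e^{−(μ−λ)t} = 0.2511·e^{−1.4506}
= 0.2511·0.234418 = 0.058867

Final: 0.058867


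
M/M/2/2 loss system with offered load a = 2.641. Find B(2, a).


B(c,a) = (a^c/c!) / Σ_{k=0}^{c} a^k/k!
a^2/2! = 3.487440
Σ terms (k=0..2): 1.00000 + 2.64100 + 3.48744 = 7.128440
B = 3.487440/7.128440 = 0.489229

Final: 0.489229


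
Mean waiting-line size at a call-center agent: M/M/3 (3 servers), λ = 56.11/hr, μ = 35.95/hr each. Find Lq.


a = λ/μ = 1.5608; ρ = a/3 = 0.5203
P₀ = 0.196091
Lq = P₀·a^c·ρ / (c!·(1−ρ)²) = 0.196091·3.80211·0.5203/(6·0.23015)
= 0.28089

Final: 0.28089


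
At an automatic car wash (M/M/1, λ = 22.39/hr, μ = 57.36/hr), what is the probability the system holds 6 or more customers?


ρ = 22.39/57.36 = 0.3903
P(N ≥ n) = ρ^n = 0.3903^6 = 0.003537

Final: 0.003537


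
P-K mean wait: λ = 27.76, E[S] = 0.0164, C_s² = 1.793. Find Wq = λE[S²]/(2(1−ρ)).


ρ = λ·E[S] = 27.76·0.0164 = 0.4553
E[S²] = E[S]²(1+C_s²) = 0.0164²·(1+1.793) = 0.0007512
Wq = λ·E[S²]/(2(1−ρ)) = 27.76·0.0007512/(2·0.5447) = 0.01914 hr

Final: 0.01914 hr


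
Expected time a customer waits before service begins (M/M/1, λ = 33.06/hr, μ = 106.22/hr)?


ρ = 33.06/106.22 = 0.3112
Wq = ρ/(μ−λ) = 0.3112/(106.22 − 33.06) = 0.3112/73.16 = 0.004254 hr

Final: 0.004254 hr


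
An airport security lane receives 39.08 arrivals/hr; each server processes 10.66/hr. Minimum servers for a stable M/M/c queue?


Stability requires cμ > λ ⇔ c > λ/μ.
λ/μ = 39.08/10.66 = 3.6660
Minimum integer c = ⌊3.6660⌋ + 1 = 4
Check: 4·10.66 = 42.64 > 39.08, while 3·10.66 = 31.98 ≤ 39.08

Final: 4 servers


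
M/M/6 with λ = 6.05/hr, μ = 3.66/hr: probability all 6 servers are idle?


a = λ/μ = 6.05/3.66 = 1.6530; ρ = a/c = 0.2755
Σ_{k=0}^{5} a^k/k! (terms k=0..5) = 1.00000 + 1.65301 + 1.36621 + 0.75279 + 0.31109 + 0.10285 = 5.18594
Tail: a^6/(6!(1−ρ)) = 20.40073/(720·0.7245) = 0.03911
P₀ = 1/(5.18594 + 0.03911) = 1/5.22505 = 0.191386

Final: 0.191386


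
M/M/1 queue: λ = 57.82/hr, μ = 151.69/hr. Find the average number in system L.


ρ = λ/μ = 57.82/151.69 = 0.3812
L = ρ/(1−ρ) = 0.3812/(1 − 0.3812) = 0.3812/0.6188 = 0.6160

Final: 0.6160


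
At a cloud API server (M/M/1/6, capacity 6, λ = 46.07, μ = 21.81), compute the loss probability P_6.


ρ = λ/μ = 46.07/21.81 = 2.1123
P_K = (1−ρ)ρ^K/(1−ρ^(K+1)) = (-1.1123·88.833195)/(1 − 187.645359)
= -98.812164/-186.645359 = 0.529411

Final: 0.529411


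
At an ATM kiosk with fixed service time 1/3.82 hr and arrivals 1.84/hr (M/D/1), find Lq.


ρ = 1.84/3.82 = 0.4817
M/D/1: Lq = ρ²/(2(1−ρ)) = 0.2320/(2·0.5183) = 0.22381

Final: 0.22381


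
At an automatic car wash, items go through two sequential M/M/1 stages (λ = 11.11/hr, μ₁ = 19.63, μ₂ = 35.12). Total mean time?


Each node sees arrival rate λ = 11.11/hr (tandem ⇒ throughput preserved).
W₁ = 1/(μ₁−λ) = 1/(19.63−11.11) = 0.11737 hr
W₂ = 1/(μ₂−λ) = 1/(35.12−11.11) = 0.04165 hr
W_total = W₁ + W₂ = 0.11737 + 0.04165 = 0.15902 hr

Final: 0.15902 hr


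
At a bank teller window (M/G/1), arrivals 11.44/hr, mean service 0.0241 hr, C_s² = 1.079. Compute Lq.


ρ = λ·E[S] = 11.44·0.0241 = 0.2757
Lq = ρ²(1+C_s²)/(2(1−ρ)) = 0.07601·(1+1.079)/(2·0.7243)
= 0.07601·2.0790/1.4486 = 0.10909

Final: 0.10909


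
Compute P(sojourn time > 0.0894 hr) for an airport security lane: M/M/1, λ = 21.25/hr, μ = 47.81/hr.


W ~ Exponential(μ−λ) for M/M/1.
μ − λ = 47.81 − 21.25 = 26.5600
P(W > t) = e^{−(μ−λ)t} = e^{−2.3745} = 0.093064

Final: 0.093064


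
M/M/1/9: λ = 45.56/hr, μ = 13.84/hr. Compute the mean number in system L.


ρ = 45.56/13.84 = 3.2919
L = ρ[1 − (K+1)ρ^K + Kρ^(K+1)] / [(1−ρ)(1−ρ^(K+1))]
Numerator: 3.2919·(1 − 10·45397.154030 + 9·149443.232487) = 2933150.667102
Denominator: (-2.2919)·(-149442.232487) = 342507.775613
L = 2933150.667102/342507.775613 = 8.5637

Final: 8.5637


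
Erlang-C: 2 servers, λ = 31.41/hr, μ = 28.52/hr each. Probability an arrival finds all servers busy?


a = λ/μ = 1.1013; ρ = a/2 = 0.5507
P₀ = 0.289768 (from M/M/c formula)
C(c,a) = [a^c/(c!(1−ρ))]·P₀ = [1.21293/(2·0.4493)]·0.289768
= 1.34970·0.289768 = 0.391101

Final: 0.391101


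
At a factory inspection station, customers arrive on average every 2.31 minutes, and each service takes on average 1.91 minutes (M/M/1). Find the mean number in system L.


λ = 60/2.31 = 25.9740 /hr
μ = 60/1.91 = 31.4136 /hr
ρ = λ/μ = 25.9740/31.4136 = 0.8268
L = ρ/(1−ρ) = 0.8268/0.1732 = 4.7750

Final: 4.7750


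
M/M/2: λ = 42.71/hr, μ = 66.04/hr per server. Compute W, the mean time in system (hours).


a = 0.6467; ρ = 0.3234; P₀ = 0.511299
Lq = P₀·a^c·ρ/(c!(1−ρ)²) = 0.07552
Wq = Lq/λ = 0.07552/42.71 = 0.001768 hr
W = Wq + 1/μ = 0.001768 + 0.01514 = 0.01691 hr

Final: 0.01691 hr


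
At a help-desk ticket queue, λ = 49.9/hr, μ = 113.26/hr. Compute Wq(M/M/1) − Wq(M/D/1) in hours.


ρ = 49.9/113.26 = 0.4406
Wq(M/M/1) = ρ/(μ−λ) = 0.4406/63.36 = 0.006954 hr
Wq(M/D/1) = ρ/(2(μ−λ)) = 0.003477 hr
Savings = 0.006954 − 0.003477 = 0.003477 hr

Final: 0.003477 hr


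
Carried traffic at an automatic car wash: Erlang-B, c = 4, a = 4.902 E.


B(4,4.902) = 0.390520 (Erlang-B)
Carried load = a(1 − B) = 4.902·(1 − 0.390520) = 4.902·0.609480 = 2.9877 E

Final: 2.9877 Erlangs


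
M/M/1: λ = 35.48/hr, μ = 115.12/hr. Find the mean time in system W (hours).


W = 1/(μ−λ) = 1/(115.12 − 35.48) = 1/79.64 = 0.01256 hr

Final: 0.01256 hr


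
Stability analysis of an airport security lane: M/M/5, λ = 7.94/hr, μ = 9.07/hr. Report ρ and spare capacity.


Total capacity cμ = 5·9.07 = 45.35/hr
ρ = λ/(cμ) = 7.94/45.35 = 0.1751
Stable ⇔ ρ < 1: YES
Spare capacity = cμ − λ = 45.35 − 7.94 = 37.41/hr

Final: ρ = 0.1751; stable; margin = 37.41/hr


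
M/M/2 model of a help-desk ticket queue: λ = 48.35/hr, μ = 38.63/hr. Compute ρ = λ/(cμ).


ρ = λ/(cμ) = 48.35/(2·38.63) = 48.35/77.26 = 0.6258

Final: 0.6258


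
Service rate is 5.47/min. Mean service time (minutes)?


Mean service time = 1/μ = 1/5.47 minute = 0.18282 minute
In minutes: 0.18282 × 1 = 0.1828 min

Final: 0.1828 min


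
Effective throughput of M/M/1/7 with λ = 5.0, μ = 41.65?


ρ = 0.1200; P_K = (1−ρ)ρ^7/(1−ρ^8) = 0.0000003162
λ_eff = λ(1 − P_K) = 5.0·(1 − 0.0000003162) = 5.0·1.000000 = 5.0000 /hr

Final: 5.0000 /hr


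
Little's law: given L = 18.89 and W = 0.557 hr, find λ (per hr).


λ = L/W = 18.89/0.557 = 33.9138 /hr

Final: 33.9138 /hr


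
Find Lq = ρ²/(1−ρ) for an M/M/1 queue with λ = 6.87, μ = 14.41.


ρ = 6.87/14.41 = 0.4768
Lq = ρ²/(1−ρ) = 0.2273/0.5232 = 0.4344

Final: 0.4344


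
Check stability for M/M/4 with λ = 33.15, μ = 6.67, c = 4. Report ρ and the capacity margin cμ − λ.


Total capacity cμ = 4·6.67 = 26.68/hr
ρ = λ/(cμ) = 33.15/26.68 = 1.2425
Stable ⇔ ρ < 1: NO
Spare capacity = cμ − λ = 26.68 − 33.15 = -6.47/hr

Final: ρ = 1.2425; unstable; margin = -6.47/hr


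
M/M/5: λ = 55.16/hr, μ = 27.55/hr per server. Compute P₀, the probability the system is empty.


a = λ/μ = 55.16/27.55 = 2.0022; ρ = a/c = 0.4004
Σ_{k=0}^{4} a^k/k! (terms k=0..4) = 1.00000 + 2.00218 + 2.00436 + 1.33769 + 0.66958 = 7.01380
Tail: a^5/(5!(1−ρ)) = 32.17461/(120·0.5996) = 0.44719
P₀ = 1/(7.01380 + 0.44719) = 1/7.46100 = 0.134030

Final: 0.134030


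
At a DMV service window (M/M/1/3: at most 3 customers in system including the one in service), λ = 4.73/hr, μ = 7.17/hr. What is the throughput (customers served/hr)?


ρ = 0.6597; P_K = (1−ρ)ρ^3/(1−ρ^4) = 0.120528
λ_eff = λ(1 − P_K) = 4.73·(1 − 0.120528) = 4.73·0.879472 = 4.1599 /hr

Final: 4.1599 /hr


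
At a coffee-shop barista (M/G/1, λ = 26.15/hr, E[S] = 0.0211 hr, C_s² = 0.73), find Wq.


ρ = λ·E[S] = 26.15·0.0211 = 0.5518
E[S²] = E[S]²(1+C_s²) = 0.0211²·(1+0.73) = 0.0007702
Wq = λ·E[S²]/(2(1−ρ)) = 26.15·0.0007702/(2·0.4482) = 0.02247 hr

Final: 0.02247 hr


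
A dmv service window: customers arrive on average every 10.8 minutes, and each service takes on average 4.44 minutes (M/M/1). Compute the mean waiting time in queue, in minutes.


λ = 60/10.8 = 5.5556 /hr
μ = 60/4.44 = 13.5135 /hr
ρ = λ/μ = 5.5556/13.5135 = 0.4111
Wq = ρ/(μ−λ) = 0.4111/(13.5135−5.5556) = 0.05166 hr
In minutes: 0.05166·60 = 3.100 min

Final: 3.100 min


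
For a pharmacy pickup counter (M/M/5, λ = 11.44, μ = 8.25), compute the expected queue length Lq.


a = λ/μ = 1.3867; ρ = a/5 = 0.2773
P₀ = 0.249647
Lq = P₀·a^c·ρ / (c!·(1−ρ)²) = 0.249647·5.12697·0.2773/(120·0.52225)
= 0.005664

Final: 0.005664


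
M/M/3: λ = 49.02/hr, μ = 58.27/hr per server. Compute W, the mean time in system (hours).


a = 0.8413; ρ = 0.2804; P₀ = 0.428631
Lq = P₀·a^c·ρ/(c!(1−ρ)²) = 0.02303
Wq = Lq/λ = 0.02303/49.02 = 0.0004699 hr
W = Wq + 1/μ = 0.0004699 + 0.01716 = 0.01763 hr

Final: 0.01763 hr


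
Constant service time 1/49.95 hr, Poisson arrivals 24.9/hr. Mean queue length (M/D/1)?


ρ = 24.9/49.95 = 0.4985
M/D/1: Lq = ρ²/(2(1−ρ)) = 0.2485/(2·0.5015) = 0.24776

Final: 0.24776


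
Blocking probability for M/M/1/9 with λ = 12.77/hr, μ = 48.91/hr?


ρ = λ/μ = 12.77/48.91 = 0.2611
P_K = (1−ρ)ρ^K/(1−ρ^(K+1)) = (0.7389·0.000005638)/(1 − 0.000001472)
= 0.000004166/0.999999 = 0.000004166

Final: 0.000004166


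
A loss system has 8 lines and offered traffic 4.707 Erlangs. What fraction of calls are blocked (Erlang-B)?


B(c,a) = (a^c/c!) / Σ_{k=0}^{c} a^k/k!
a^8/8! = 5.976309
Σ terms (k=0..8): 1.00000 + 4.70700 + 11.07792 + 17.38126 + 20.45340 + 19.25483 + 15.10542 + 10.15731 + 5.97631 = 105.113461
B = 5.976309/105.113461 = 0.056856

Final: 0.056856


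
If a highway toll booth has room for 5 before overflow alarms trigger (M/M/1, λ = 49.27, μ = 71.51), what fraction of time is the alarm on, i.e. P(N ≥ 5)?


ρ = 49.27/71.51 = 0.6890
P(N ≥ n) = ρ^n = 0.6890^5 = 0.155267

Final: 0.155267


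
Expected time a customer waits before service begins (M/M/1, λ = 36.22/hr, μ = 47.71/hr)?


ρ = 36.22/47.71 = 0.7592
Wq = ρ/(μ−λ) = 0.7592/(47.71 − 36.22) = 0.7592/11.49 = 0.06607 hr

Final: 0.06607 hr


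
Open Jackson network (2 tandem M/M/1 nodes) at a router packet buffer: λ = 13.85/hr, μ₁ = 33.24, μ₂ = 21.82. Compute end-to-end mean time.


Each node sees arrival rate λ = 13.85/hr (tandem ⇒ throughput preserved).
W₁ = 1/(μ₁−λ) = 1/(33.24−13.85) = 0.05157 hr
W₂ = 1/(μ₂−λ) = 1/(21.82−13.85) = 0.12547 hr
W_total = W₁ + W₂ = 0.05157 + 0.12547 = 0.17704 hr

Final: 0.17704 hr


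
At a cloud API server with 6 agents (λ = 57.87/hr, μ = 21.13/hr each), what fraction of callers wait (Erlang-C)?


a = λ/μ = 2.7388; ρ = a/6 = 0.4565
P₀ = 0.064022 (from M/M/c formula)
C(c,a) = [a^c/(c!(1−ρ))]·P₀ = [422.01114/(720·0.5435)]·0.064022
= 1.07835·0.064022 = 0.069038

Final: 0.069038


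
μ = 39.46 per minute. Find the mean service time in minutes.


Mean service time = 1/μ = 1/39.46 minute = 0.02534 minute
In minutes: 0.02534 × 1 = 0.02534 min

Final: 0.02534 min


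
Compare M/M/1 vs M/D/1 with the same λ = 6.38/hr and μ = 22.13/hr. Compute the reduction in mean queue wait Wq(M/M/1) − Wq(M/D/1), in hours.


ρ = 6.38/22.13 = 0.2883
Wq(M/M/1) = ρ/(μ−λ) = 0.2883/15.75 = 0.01830 hr
Wq(M/D/1) = ρ/(2(μ−λ)) = 0.009152 hr
Savings = 0.01830 − 0.009152 = 0.009152 hr

Final: 0.009152 hr


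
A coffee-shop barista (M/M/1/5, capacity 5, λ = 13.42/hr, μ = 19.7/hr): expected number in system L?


ρ = 13.42/19.7 = 0.6812
L = ρ[1 − (K+1)ρ^K + Kρ^(K+1)] / [(1−ρ)(1−ρ^(K+1))]
Numerator: 0.6812·(1 − 6·0.146700 + 5·0.099935) = 0.421996
Denominator: (0.3188)·(0.900065) = 0.286924
L = 0.421996/0.286924 = 1.4708

Final: 1.4708


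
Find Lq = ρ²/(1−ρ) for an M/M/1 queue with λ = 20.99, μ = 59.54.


ρ = 20.99/59.54 = 0.3525
Lq = ρ²/(1−ρ) = 0.1243/0.6475 = 0.1920

Final: 0.1920


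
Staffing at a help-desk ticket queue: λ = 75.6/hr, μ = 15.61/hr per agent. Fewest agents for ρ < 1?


Stability requires cμ > λ ⇔ c > λ/μ.
λ/μ = 75.6/15.61 = 4.8430
Minimum integer c = ⌊4.8430⌋ + 1 = 5
Check: 5·15.61 = 78.05 > 75.6, while 4·15.61 = 62.44 ≤ 75.6

Final: 5 servers


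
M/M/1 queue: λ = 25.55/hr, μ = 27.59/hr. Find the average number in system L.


ρ = λ/μ = 25.55/27.59 = 0.9261
L = ρ/(1−ρ) = 0.9261/(1 − 0.9261) = 0.9261/0.07394 = 12.5245

Final: 12.5245


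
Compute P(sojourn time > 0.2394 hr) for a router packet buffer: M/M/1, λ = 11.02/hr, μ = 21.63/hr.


W ~ Exponential(μ−λ) for M/M/1.
μ − λ = 21.63 − 11.02 = 10.6100
P(W > t) = e^{−(μ−λ)t} = e^{−2.5400} = 0.078864

Final: 0.078864


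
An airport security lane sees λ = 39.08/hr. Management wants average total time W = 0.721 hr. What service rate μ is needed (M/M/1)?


W = 1/(μ−λ) ⇒ μ − λ = 1/W = 1/0.721 = 1.3870
μ = λ + 1/W = 39.08 + 1.3870 = 40.4670 per hr

Final: 40.4670 /hr


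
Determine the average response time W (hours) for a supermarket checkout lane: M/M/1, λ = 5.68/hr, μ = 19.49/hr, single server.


W = 1/(μ−λ) = 1/(19.49 − 5.68) = 1/13.81 = 0.07241 hr

Final: 0.07241 hr


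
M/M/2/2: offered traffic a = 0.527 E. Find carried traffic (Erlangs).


B(2,0.527) = 0.083359 (Erlang-B)
Carried load = a(1 − B) = 0.527·(1 − 0.083359) = 0.527·0.916641 = 0.4831 E

Final: 0.4831 Erlangs


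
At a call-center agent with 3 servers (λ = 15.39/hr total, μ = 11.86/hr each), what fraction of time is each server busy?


ρ = λ/(cμ) = 15.39/(3·11.86) = 15.39/35.58 = 0.4325

Final: 0.4325


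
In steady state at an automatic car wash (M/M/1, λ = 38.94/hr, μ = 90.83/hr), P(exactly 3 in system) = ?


ρ = 38.94/90.83 = 0.4287
P_n = (1−ρ)·ρ^n = (1 − 0.4287)·0.4287^3 = 0.5713·0.078795 = 0.045015

Final: 0.045015


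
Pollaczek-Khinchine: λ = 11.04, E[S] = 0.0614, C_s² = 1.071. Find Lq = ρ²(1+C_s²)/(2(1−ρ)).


ρ = λ·E[S] = 11.04·0.0614 = 0.6779
Lq = ρ²(1+C_s²)/(2(1−ρ)) = 0.4595·(1+1.071)/(2·0.3221)
= 0.4595·2.0710/0.6443 = 1.47698

Final: 1.47698


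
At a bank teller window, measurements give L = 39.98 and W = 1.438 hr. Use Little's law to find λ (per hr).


λ = L/W = 39.98/1.438 = 27.8025 /hr

Final: 27.8025 /hr


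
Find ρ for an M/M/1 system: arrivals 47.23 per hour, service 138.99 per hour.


ρ = λ/μ = 47.23/138.99 = 0.3398

Final: 0.3398


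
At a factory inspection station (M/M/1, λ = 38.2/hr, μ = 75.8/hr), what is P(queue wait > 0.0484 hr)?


ρ = 38.2/75.8 = 0.5040
P(Wq > t) = ρ·e^{−(μ−λ)t} = 0.5040·e^{−1.8198}
= 0.5040·0.162052 = 0.081667

Final: 0.081667


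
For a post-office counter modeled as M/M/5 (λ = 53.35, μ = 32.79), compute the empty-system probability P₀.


a = λ/μ = 53.35/32.79 = 1.6270; ρ = a/c = 0.3254
Σ_{k=0}^{4} a^k/k! (terms k=0..4) = 1.00000 + 1.62702 + 1.32360 + 0.71784 + 0.29199 = 4.96044
Tail: a^5/(5!(1−ρ)) = 11.40158/(120·0.6746) = 0.14084
P₀ = 1/(4.96044 + 0.14084) = 1/5.10129 = 0.196029

Final: 0.196029


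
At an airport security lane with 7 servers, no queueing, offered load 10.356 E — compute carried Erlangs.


B(7,10.356) = 0.424574 (Erlang-B)
Carried load = a(1 − B) = 10.356·(1 − 0.424574) = 10.356·0.575426 = 5.9591 E

Final: 5.9591 Erlangs


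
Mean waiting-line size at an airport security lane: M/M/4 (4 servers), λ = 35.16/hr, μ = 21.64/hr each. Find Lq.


a = λ/μ = 1.6248; ρ = a/4 = 0.4062
P₀ = 0.194229
Lq = P₀·a^c·ρ / (c!·(1−ρ)²) = 0.194229·6.96894·0.4062/(24·0.35261)
= 0.06497

Final: 0.06497


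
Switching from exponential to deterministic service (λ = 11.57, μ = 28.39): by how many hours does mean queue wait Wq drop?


ρ = 11.57/28.39 = 0.4075
Wq(M/M/1) = ρ/(μ−λ) = 0.4075/16.82 = 0.02423 hr
Wq(M/D/1) = ρ/(2(μ−λ)) = 0.01211 hr
Savings = 0.02423 − 0.01211 = 0.01211 hr

Final: 0.01211 hr


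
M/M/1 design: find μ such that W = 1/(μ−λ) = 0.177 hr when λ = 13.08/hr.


W = 1/(μ−λ) ⇒ μ − λ = 1/W = 1/0.177 = 5.6497
μ = λ + 1/W = 13.08 + 5.6497 = 18.7297 per hr

Final: 18.7297 /hr


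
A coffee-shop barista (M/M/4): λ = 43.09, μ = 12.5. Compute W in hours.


a = 3.4472; ρ = 0.8618; P₀ = 0.016725
Lq = P₀·a^c·ρ/(c!(1−ρ)²) = 4.44032
Wq = Lq/λ = 4.44032/43.09 = 0.10305 hr
W = Wq + 1/μ = 0.10305 + 0.08000 = 0.18305 hr

Final: 0.18305 hr


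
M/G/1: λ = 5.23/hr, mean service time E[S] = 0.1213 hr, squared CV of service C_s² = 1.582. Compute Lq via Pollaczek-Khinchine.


ρ = λ·E[S] = 5.23·0.1213 = 0.6344
Lq = ρ²(1+C_s²)/(2(1−ρ)) = 0.4025·(1+1.582)/(2·0.3656)
= 0.4025·2.5820/0.7312 = 1.42116

Final: 1.42116


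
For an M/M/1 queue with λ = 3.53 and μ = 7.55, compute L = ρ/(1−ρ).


ρ = λ/μ = 3.53/7.55 = 0.4675
L = ρ/(1−ρ) = 0.4675/(1 − 0.4675) = 0.4675/0.5325 = 0.8781

Final: 0.8781


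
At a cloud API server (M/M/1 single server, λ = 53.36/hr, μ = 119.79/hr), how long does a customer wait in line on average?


ρ = 53.36/119.79 = 0.4454
Wq = ρ/(μ−λ) = 0.4454/(119.79 − 53.36) = 0.4454/66.43 = 0.006705 hr

Final: 0.006705 hr


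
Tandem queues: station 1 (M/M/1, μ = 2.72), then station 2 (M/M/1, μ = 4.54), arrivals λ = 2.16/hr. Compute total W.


Each node sees arrival rate λ = 2.16/hr (tandem ⇒ throughput preserved).
W₁ = 1/(μ₁−λ) = 1/(2.72−2.16) = 1.78571 hr
W₂ = 1/(μ₂−λ) = 1/(4.54−2.16) = 0.42017 hr
W_total = W₁ + W₂ = 1.78571 + 0.42017 = 2.20588 hr

Final: 2.20588 hr


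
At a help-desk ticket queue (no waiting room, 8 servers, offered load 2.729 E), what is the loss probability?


B(c,a) = (a^c/c!) / Σ_{k=0}^{c} a^k/k!
a^8/8! = 0.076297
Σ terms (k=0..8): 1.00000 + 2.72900 + 3.72372 + 3.38734 + 2.31102 + 1.26135 + 0.57371 + 0.22366 + 0.07630 = 15.286098
B = 0.076297/15.286098 = 0.004991

Final: 0.004991


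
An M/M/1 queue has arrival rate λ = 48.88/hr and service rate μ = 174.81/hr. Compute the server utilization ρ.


ρ = λ/μ = 48.88/174.81 = 0.2796

Final: 0.2796


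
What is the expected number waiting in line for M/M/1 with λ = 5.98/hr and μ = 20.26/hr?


ρ = 5.98/20.26 = 0.2952
Lq = ρ²/(1−ρ) = 0.08712/0.7048 = 0.1236

Final: 0.1236


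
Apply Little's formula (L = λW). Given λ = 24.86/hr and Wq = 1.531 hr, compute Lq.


Lq = λWq = 24.86·1.531 = 38.0607

Final: 38.0607


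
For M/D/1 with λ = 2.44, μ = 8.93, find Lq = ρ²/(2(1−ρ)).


ρ = 2.44/8.93 = 0.2732
M/D/1: Lq = ρ²/(2(1−ρ)) = 0.07466/(2·0.7268) = 0.05136

Final: 0.05136


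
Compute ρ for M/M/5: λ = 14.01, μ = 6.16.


ρ = λ/(cμ) = 14.01/(5·6.16) = 14.01/30.80 = 0.4549

Final: 0.4549


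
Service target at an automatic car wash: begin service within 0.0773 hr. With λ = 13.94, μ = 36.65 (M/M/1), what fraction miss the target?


ρ = 13.94/36.65 = 0.3804
P(Wq > t) = ρ·e^{−(μ−λ)t} = 0.3804·e^{−1.7555}
= 0.3804·0.172824 = 0.065734

Final: 0.065734


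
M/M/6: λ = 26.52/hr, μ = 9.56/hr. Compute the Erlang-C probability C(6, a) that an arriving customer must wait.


a = λ/μ = 2.7741; ρ = a/6 = 0.4623
P₀ = 0.061754 (from M/M/c formula)
C(c,a) = [a^c/(c!(1−ρ))]·P₀ = [455.71546/(720·0.5377)]·0.061754
= 1.17722·0.061754 = 0.072698

Final: 0.072698


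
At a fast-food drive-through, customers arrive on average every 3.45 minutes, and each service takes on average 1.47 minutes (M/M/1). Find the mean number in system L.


λ = 60/3.45 = 17.3913 /hr
μ = 60/1.47 = 40.8163 /hr
ρ = λ/μ = 17.3913/40.8163 = 0.4261
L = ρ/(1−ρ) = 0.4261/0.5739 = 0.7424

Final: 0.7424


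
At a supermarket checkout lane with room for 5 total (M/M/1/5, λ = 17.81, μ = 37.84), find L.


ρ = 17.81/37.84 = 0.4707
L = ρ[1 − (K+1)ρ^K + Kρ^(K+1)] / [(1−ρ)(1−ρ^(K+1))]
Numerator: 0.4707·(1 − 6·0.023097 + 5·0.010871) = 0.431022
Denominator: (0.5293)·(0.989129) = 0.523580
L = 0.431022/0.523580 = 0.8232

Final: 0.8232


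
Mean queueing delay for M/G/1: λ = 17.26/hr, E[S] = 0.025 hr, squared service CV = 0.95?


ρ = λ·E[S] = 17.26·0.025 = 0.4315
E[S²] = E[S]²(1+C_s²) = 0.025²·(1+0.95) = 0.001219
Wq = λ·E[S²]/(2(1−ρ)) = 17.26·0.001219/(2·0.5685) = 0.01850 hr

Final: 0.01850 hr


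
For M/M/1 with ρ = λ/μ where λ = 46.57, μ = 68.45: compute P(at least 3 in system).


ρ = 46.57/68.45 = 0.6804
P(N ≥ n) = ρ^n = 0.6804^3 = 0.314919

Final: 0.314919


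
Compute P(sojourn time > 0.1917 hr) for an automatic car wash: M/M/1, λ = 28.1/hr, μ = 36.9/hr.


W ~ Exponential(μ−λ) for M/M/1.
μ − λ = 36.9 − 28.1 = 8.8000
P(W > t) = e^{−(μ−λ)t} = e^{−1.6870} = 0.185081

Final: 0.185081


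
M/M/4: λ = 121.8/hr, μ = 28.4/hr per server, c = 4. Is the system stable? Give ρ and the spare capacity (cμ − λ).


Total capacity cμ = 4·28.4 = 113.60/hr
ρ = λ/(cμ) = 121.8/113.60 = 1.0722
Stable ⇔ ρ < 1: NO
Spare capacity = cμ − λ = 113.60 − 121.8 = -8.20/hr

Final: ρ = 1.0722; unstable; margin = -8.20/hr


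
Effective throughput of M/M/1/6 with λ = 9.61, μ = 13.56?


ρ = 0.7087; P_K = (1−ρ)ρ^6/(1−ρ^7) = 0.040549
λ_eff = λ(1 − P_K) = 9.61·(1 − 0.040549) = 9.61·0.959451 = 9.2203 /hr

Final: 9.2203 /hr


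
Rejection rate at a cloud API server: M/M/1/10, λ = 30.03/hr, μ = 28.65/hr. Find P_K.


ρ = λ/μ = 30.03/28.65 = 1.0482
P_K = (1−ρ)ρ^K/(1−ρ^(K+1)) = (-0.04817·1.600689)/(1 − 1.677791)
= -0.077101/-0.677791 = 0.113754

Final: 0.113754


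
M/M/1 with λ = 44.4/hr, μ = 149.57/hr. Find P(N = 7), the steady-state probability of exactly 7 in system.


ρ = 44.4/149.57 = 0.2969
P_n = (1−ρ)·ρ^n = (1 − 0.2969)·0.2969^7 = 0.7031·0.0002031 = 0.0001428

Final: 0.0001428


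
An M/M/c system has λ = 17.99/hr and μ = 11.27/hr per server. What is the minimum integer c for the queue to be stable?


Stability requires cμ > λ ⇔ c > λ/μ.
λ/μ = 17.99/11.27 = 1.5963
Minimum integer c = ⌊1.5963⌋ + 1 = 2
Check: 2·11.27 = 22.54 > 17.99, while 1·11.27 = 11.27 ≤ 17.99

Final: 2 servers


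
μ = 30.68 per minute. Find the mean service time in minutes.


Mean service time = 1/μ = 1/30.68 minute = 0.03259 minute
In minutes: 0.03259 × 1 = 0.03259 min

Final: 0.03259 min


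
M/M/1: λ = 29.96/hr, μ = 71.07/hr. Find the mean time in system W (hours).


W = 1/(μ−λ) = 1/(71.07 − 29.96) = 1/41.11 = 0.02432 hr

Final: 0.02432 hr


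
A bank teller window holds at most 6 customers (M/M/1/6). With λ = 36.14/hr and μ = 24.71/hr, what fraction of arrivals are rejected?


ρ = λ/μ = 36.14/24.71 = 1.4626
P_K = (1−ρ)ρ^K/(1−ρ^(K+1)) = (-0.4626·9.787965)/(1 − 14.315543)
= -4.527578/-13.315543 = 0.340022

Final: 0.340022


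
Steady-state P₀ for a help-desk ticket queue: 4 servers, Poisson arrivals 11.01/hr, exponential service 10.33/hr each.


a = λ/μ = 11.01/10.33 = 1.0658; ρ = a/c = 0.2665
Σ_{k=0}^{3} a^k/k! (terms k=0..3) = 1.00000 + 1.06583 + 0.56799 + 0.20179 = 2.83562
Tail: a^4/(4!(1−ρ)) = 1.29047/(24·0.7335) = 0.07330
P₀ = 1/(2.83562 + 0.07330) = 1/2.90892 = 0.343770

Final: 0.343770


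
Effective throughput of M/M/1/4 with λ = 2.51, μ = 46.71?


ρ = 0.05374; P_K = (1−ρ)ρ^4/(1−ρ^5) = 0.000007890
λ_eff = λ(1 − P_K) = 2.51·(1 − 0.000007890) = 2.51·0.999992 = 2.5100 /hr

Final: 2.5100 /hr


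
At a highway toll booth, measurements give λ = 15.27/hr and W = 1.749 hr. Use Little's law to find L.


L = λW = 15.27·1.749 = 26.7072

Final: 26.7072


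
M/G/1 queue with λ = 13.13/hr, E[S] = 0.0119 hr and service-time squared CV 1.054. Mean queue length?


ρ = λ·E[S] = 13.13·0.0119 = 0.1562
Lq = ρ²(1+C_s²)/(2(1−ρ)) = 0.02441·(1+1.054)/(2·0.8438)
= 0.02441·2.0540/1.6875 = 0.02972

Final: 0.02972


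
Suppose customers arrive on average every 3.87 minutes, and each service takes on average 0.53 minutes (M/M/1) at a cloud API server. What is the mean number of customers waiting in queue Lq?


λ = 60/3.87 = 15.5039 /hr
μ = 60/0.53 = 113.2075 /hr
ρ = λ/μ = 15.5039/113.2075 = 0.1370
Lq = ρ²/(1−ρ) = 0.01876/0.8630 = 0.02173

Final: 0.02173
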